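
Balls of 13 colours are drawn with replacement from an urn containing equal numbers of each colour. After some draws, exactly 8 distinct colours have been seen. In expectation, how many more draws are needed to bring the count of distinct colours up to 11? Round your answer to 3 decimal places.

The wait to go from k to k+1 distinct colours is geometric with mean 13/(13-k).
Sum over k = 8,...,10: E = 13/5 + 13/4 + 13/3 = 10.1833.

10.183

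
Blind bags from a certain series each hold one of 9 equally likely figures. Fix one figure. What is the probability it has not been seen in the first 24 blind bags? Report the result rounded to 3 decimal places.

0.059

On each blind bag the fixed figure fails to appear with probability 8/9.
P(still missing after 24) = (8/9)^24 = 0.0592.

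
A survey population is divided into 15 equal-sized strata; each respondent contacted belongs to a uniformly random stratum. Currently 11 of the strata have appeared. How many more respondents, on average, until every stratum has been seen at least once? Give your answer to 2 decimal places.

The wait to go from k to k+1 distinct strata is geometric with mean 15/(15-k).
Sum over k = 11,...,14: E = 15/4 + 15/3 + 15/2 + 15/1 = 31.250.

31.25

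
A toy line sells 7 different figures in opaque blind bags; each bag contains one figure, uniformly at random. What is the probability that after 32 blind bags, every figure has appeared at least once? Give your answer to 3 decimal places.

0.950

Let A_i be the event that figure i is missing after 32 blind bags. By inclusion–exclusion on the A_i,
P(all seen) = Σ_{j=0}^{7} (-1)^j C(7,j)((7-j)/7)^32
= 1.0000 - 0.0504 + 0.0004 - 0.0000 + 0.0000 - 0.0000 + 0.0000 - 0.0000
= 0.9500.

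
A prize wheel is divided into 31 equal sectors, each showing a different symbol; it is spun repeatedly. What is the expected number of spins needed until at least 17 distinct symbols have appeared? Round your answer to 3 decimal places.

Going from k to k+1 distinct takes a geometric number of spins with mean 31/(31-k).
Sum over k = 0,...,16: E = 31/31 + 31/30 + 31/29 + ... + 31/16 + 31/15 = 24.0462.

24.046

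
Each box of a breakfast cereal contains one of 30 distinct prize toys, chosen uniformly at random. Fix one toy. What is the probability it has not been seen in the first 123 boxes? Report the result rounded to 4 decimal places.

0.0155

On each box the fixed toy fails to appear with probability 29/30.
P(still missing after 123) = (29/30)^123 = 0.01545.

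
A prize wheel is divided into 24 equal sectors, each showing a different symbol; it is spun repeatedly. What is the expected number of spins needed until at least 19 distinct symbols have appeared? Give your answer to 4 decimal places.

With k distinct symbols already seen, the next new one arrives after an expected 24/(24-k) spins.
Sum over k = 0,...,18: E = 24/24 + 24/23 + 24/22 + ... + 24/7 + 24/6 = 35.82300.

35.8230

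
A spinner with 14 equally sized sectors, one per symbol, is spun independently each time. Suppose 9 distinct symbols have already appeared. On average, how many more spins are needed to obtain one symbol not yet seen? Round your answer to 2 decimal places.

The number of spins until the next new symbol is geometric with success probability 5/14, so its mean is 14/5.
E = 14/5 = 2.800.

2.80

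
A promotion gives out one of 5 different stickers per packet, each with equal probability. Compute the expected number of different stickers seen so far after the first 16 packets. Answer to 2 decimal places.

4.86

For each sticker, P(seen in 16 packets) = 1 - (4/5)^16 = 0.972.
By linearity of expectation, E[distinct seen] = 5·(1 - (4/5)^16) = 4.859.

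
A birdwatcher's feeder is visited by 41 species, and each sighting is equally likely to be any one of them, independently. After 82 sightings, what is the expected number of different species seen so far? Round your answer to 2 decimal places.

For each species, P(seen in 82 sightings) = 1 - (40/41)^82 = 0.868.
By linearity of expectation, E[distinct seen] = 41·(1 - (40/41)^82) = 35.587.

35.59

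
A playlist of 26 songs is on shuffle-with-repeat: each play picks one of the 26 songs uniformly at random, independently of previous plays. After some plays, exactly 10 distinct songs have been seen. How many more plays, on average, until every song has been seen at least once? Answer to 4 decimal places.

87.8990

The wait to go from k to k+1 distinct songs is geometric with mean 26/(26-k).
Sum over k = 10,...,25: E = 26/16 + 26/15 + 26/14 + ... + 26/2 + 26/1 = 87.89895.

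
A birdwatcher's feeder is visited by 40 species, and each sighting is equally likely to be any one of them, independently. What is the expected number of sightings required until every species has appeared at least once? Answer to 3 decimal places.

171.142

After k distinct species have appeared, the next sighting gives a new one with probability (40-k)/40, so the expected wait for the (k+1)-th is 40/(40-k).
E[T] = 40/40 + 40/39 + 40/38 + ... + 40/2 + 40/1 = 40·H_{40}.
H_{40} = 4.2785, so E[T] = 171.1417.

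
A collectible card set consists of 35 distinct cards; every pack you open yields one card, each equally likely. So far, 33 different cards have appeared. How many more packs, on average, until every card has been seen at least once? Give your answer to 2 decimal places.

52.50

From k distinct to k+1 distinct takes on average 35/(35-k) packs.
Sum over k = 33,...,34: E = 35/2 + 35/1 = 52.500.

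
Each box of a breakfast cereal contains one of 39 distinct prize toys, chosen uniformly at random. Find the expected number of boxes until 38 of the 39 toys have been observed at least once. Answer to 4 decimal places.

126.8882

With k distinct toys already seen, the next new one arrives after an expected 39/(39-k) boxes.
Sum over k = 0,...,37: E = 39/39 + 39/38 + 39/37 + ... + 39/3 + 39/2 = 126.88818.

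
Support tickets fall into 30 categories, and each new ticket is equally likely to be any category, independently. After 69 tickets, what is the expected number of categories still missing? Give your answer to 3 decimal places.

2.892

For each category, P(unseen after 69) = (29/30)^69 = 0.0964.
By linearity of expectation, E[unseen] = 30·(29/30)^69 = 2.8921.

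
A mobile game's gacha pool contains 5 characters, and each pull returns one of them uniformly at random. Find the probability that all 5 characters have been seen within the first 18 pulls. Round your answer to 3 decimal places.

0.911

Let A_i be the event that character i is missing after 18 pulls. By inclusion–exclusion on the A_i,
P(all seen) = Σ_{j=0}^{5} (-1)^j C(5,j)((5-j)/5)^18
= 1.0000 - 0.0901 + 0.0010 - 0.0000 + 0.0000 - 0.0000
= 0.9109.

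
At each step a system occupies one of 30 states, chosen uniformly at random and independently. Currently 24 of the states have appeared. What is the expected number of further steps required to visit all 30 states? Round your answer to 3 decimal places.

From k distinct to k+1 distinct takes on average 30/(30-k) steps.
Sum over k = 24,...,29: E = 30/6 + 30/5 + 30/4 + 30/3 + 30/2 + 30/1 = 73.5000.

73.500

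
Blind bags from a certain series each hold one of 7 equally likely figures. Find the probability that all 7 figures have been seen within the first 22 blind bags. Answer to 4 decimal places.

0.7770

By inclusion–exclusion over which figures are missing,
P(all seen) = Σ_{j=0}^{7} (-1)^j C(7,j)((7-j)/7)^22
= 1.00000 - 0.23565 + 0.01281 - 0.00016 + 0.00000 - 0.00000 + 0.00000 - 0.00000
= 0.77700.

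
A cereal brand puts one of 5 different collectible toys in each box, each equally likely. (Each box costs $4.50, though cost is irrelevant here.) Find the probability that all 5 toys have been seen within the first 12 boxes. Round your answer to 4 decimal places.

0.6780

Let A_i be the event that toy i is missing after 12 boxes. By inclusion–exclusion on the A_i,
P(all seen) = Σ_{j=0}^{5} (-1)^j C(5,j)((5-j)/5)^12
= 1.00000 - 0.34360 + 0.02177 - 0.00017 + 0.00000 - 0.00000
= 0.67800.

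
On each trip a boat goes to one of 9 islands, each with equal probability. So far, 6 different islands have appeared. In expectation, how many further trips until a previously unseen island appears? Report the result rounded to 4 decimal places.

3.0000

Each trip yields a new island with probability (9-6)/9 = 3/9, so the wait is geometric with mean 9/3.
E = 9/3 = 3.00000.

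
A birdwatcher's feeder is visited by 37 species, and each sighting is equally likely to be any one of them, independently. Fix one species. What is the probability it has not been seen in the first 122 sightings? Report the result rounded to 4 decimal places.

0.0353

On each sighting the fixed species fails to appear with probability 36/37.
P(still missing after 122) = (36/37)^122 = 0.03534.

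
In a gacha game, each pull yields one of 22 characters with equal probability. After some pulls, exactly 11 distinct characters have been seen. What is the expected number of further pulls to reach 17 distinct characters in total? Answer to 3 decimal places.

With k distinct characters already seen, the next new one takes an expected 22/(22-k) pulls.
Sum over k = 11,...,16: E = 22/11 + 22/10 + 22/9 + 22/8 + 22/7 + 22/6 = 16.2040.

16.204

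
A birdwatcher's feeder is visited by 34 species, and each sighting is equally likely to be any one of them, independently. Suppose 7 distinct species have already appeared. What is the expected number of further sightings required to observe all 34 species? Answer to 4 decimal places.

With k distinct species already seen, the next new one takes an expected 34/(34-k) sightings.
Sum over k = 7,...,33: E = 34/27 + 34/26 + 34/25 + ... + 34/2 + 34/1 = 132.30953.

132.3095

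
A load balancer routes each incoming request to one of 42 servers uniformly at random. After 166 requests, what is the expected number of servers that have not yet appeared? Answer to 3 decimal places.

0.769

For each server, P(unseen after 166) = (41/42)^166 = 0.0183.
By linearity of expectation, E[unseen] = 42·(41/42)^166 = 0.7691.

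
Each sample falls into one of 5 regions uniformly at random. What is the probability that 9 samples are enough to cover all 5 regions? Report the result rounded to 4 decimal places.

Let A_i be the event that region i is missing after 9 samples. By inclusion–exclusion on the A_i,
P(all seen) = Σ_{j=0}^{5} (-1)^j C(5,j)((5-j)/5)^9
= 1.00000 - 0.67109 + 0.10078 - 0.00262 + 0.00000 - 0.00000
= 0.42707.

0.4271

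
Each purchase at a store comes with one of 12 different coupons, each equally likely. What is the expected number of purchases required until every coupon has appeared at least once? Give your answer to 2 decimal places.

37.24

The wait to go from k to k+1 distinct coupons is geometric with mean 12/(12-k).
E[T] = 12/12 + 12/11 + 12/10 + ... + 12/2 + 12/1 = 12·H_{12}.
H_{12} = 3.103, so E[T] = 37.239.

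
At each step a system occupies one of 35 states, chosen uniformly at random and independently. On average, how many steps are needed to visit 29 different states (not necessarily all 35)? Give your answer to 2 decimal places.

With k distinct states already seen, the next new one arrives after an expected 35/(35-k) steps.
Sum over k = 0,...,28: E = 35/35 + 35/34 + 35/33 + ... + 35/8 + 35/7 = 59.387.

59.39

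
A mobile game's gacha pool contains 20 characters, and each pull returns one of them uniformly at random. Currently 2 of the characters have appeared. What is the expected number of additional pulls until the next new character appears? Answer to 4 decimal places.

The number of pulls until the next new character is geometric with success probability 18/20, so its mean is 20/18.
E = 20/18 = 1.11111.

1.1111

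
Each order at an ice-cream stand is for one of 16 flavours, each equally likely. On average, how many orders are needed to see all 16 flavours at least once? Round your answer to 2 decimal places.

54.09

Split into phases: going from k distinct to k+1 distinct takes on average 16/(16-k) orders.
E[T] = 16/16 + 16/15 + 16/14 + ... + 16/2 + 16/1 = 16·H_{16}.
H_{16} = 3.381, so E[T] = 54.092.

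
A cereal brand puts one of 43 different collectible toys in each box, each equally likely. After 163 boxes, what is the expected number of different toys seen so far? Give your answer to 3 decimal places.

42.072

For each toy, P(seen in 163 boxes) = 1 - (42/43)^163 = 0.9784.
By linearity of expectation, E[distinct seen] = 43·(1 - (42/43)^163) = 42.0716.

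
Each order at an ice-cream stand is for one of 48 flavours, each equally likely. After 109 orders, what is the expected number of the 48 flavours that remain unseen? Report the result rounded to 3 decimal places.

For each flavour, P(unseen after 109) = (47/48)^109 = 0.1008.
By linearity of expectation, E[unseen] = 48·(47/48)^109 = 4.8374.

4.837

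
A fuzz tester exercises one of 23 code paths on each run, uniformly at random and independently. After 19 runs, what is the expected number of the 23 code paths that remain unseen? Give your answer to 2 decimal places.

For each code path, P(unseen after 19) = (22/23)^19 = 0.430.
By linearity of expectation, E[unseen] = 23·(22/23)^19 = 9.884.

9.88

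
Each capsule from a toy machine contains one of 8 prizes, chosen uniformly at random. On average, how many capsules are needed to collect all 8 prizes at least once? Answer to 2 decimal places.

21.74

The wait to go from k to k+1 distinct prizes is geometric with mean 8/(8-k).
E[T] = 8/8 + 8/7 + 8/6 + ... + 8/2 + 8/1 = 8·H_{8}.
H_{8} = 2.718, so E[T] = 21.743.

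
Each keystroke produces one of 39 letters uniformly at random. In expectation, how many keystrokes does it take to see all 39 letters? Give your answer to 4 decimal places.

Split into phases: going from k distinct to k+1 distinct takes on average 39/(39-k) keystrokes.
E[T] = 39/39 + 39/38 + 39/37 + ... + 39/2 + 39/1 = 39·H_{39}.
H_{39} = 4.25354, so E[T] = 165.88818.

165.8882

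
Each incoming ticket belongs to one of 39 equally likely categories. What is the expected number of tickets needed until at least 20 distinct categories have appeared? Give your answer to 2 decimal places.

With k distinct categories already seen, the next new one arrives after an expected 39/(39-k) tickets.
Sum over k = 0,...,19: E = 39/39 + 39/38 + 39/37 + ... + 39/21 + 39/20 = 27.526.

27.53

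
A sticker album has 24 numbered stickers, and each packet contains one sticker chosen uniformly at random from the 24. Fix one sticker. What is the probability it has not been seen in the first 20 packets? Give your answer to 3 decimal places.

0.427

Each packet misses the fixed sticker with probability (24-1)/24 = 23/24, independently.
P(still missing after 20) = (23/24)^20 = 0.4269.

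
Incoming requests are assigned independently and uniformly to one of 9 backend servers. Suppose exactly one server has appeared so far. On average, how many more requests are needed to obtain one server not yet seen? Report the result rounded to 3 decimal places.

1.125

The number of requests until the next new server is geometric with success probability 8/9, so its mean is 9/8.
E = 9/8 = 1.1250.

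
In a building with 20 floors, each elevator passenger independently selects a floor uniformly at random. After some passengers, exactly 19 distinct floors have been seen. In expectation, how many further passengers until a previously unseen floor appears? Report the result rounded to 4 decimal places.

Each passenger yields a new floor with probability (20-19)/20 = 1/20, so the wait is geometric with mean 20/1.
E = 20/1 = 20.00000.

20.0000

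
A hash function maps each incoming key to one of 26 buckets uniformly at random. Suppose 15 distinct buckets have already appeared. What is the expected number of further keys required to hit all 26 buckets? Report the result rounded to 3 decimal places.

78.517

From k distinct to k+1 distinct takes on average 26/(26-k) keys.
Sum over k = 15,...,25: E = 26/11 + 26/10 + 26/9 + ... + 26/2 + 26/1 = 78.5168.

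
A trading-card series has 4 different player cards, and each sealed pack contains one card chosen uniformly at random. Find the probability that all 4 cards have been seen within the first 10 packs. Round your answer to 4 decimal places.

0.7806

By inclusion–exclusion over which cards are missing,
P(all seen) = Σ_{j=0}^{4} (-1)^j C(4,j)((4-j)/4)^10
= 1.00000 - 0.22525 + 0.00586 - 0.00000 + 0.00000
= 0.78060.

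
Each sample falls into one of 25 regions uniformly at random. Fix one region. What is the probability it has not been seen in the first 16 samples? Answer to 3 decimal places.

Each sample misses the fixed region with probability (25-1)/25 = 24/25, independently.
P(still missing after 16) = (24/25)^16 = 0.5204.

0.520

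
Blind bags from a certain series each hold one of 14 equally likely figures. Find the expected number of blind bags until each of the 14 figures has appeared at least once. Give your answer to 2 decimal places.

Split into phases: going from k distinct to k+1 distinct takes on average 14/(14-k) blind bags.
E[T] = 14/14 + 14/13 + 14/12 + ... + 14/2 + 14/1 = 14·H_{14}.
H_{14} = 3.252, so E[T] = 45.522.

45.52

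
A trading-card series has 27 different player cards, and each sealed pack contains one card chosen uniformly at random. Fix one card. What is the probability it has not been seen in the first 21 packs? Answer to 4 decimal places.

0.4527

On each pack the fixed card fails to appear with probability 26/27.
P(still missing after 21) = (26/27)^21 = 0.45269.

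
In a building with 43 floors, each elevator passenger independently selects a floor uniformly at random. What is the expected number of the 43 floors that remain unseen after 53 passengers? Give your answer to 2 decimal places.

12.36

For each floor, P(unseen after 53) = (42/43)^53 = 0.287.
By linearity of expectation, E[unseen] = 43·(42/43)^53 = 12.355.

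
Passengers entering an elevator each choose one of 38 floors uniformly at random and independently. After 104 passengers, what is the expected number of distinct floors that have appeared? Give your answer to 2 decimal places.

35.63

For each floor, P(seen in 104 passengers) = 1 - (37/38)^104 = 0.938.
By linearity of expectation, E[distinct seen] = 38·(1 - (37/38)^104) = 35.627.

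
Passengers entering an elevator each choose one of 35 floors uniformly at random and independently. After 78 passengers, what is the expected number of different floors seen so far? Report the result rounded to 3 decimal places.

31.351

For each floor, P(seen in 78 passengers) = 1 - (34/35)^78 = 0.8958.
By linearity of expectation, E[distinct seen] = 35·(1 - (34/35)^78) = 31.3515.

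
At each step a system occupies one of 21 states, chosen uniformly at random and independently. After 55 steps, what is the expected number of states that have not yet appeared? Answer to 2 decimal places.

For each state, P(unseen after 55) = (20/21)^55 = 0.068.
By linearity of expectation, E[unseen] = 21·(20/21)^55 = 1.435.

1.43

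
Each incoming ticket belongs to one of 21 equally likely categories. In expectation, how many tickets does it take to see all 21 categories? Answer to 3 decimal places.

76.553

Split into phases: going from k distinct to k+1 distinct takes on average 21/(21-k) tickets.
E[T] = 21/21 + 21/20 + 21/19 + ... + 21/2 + 21/1 = 21·H_{21}.
H_{21} = 3.6454, so E[T] = 76.5525.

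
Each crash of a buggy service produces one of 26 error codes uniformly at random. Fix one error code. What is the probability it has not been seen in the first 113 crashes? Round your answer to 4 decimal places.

On each crash the fixed error code fails to appear with probability 25/26.
P(still missing after 113) = (25/26)^113 = 0.01189.

0.0119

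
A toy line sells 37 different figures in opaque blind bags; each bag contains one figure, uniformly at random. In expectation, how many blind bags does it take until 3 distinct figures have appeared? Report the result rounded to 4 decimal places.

With k distinct figures already seen, the next new one arrives after an expected 37/(37-k) blind bags.
Sum over k = 0,...,2: E = 37/37 + 37/36 + 37/35 = 3.08492.

3.0849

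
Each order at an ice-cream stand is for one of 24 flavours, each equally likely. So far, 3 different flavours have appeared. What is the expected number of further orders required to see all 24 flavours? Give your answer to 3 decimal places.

With k distinct flavours already seen, the next new one takes an expected 24/(24-k) orders.
Sum over k = 3,...,23: E = 24/21 + 24/20 + 24/19 + ... + 24/2 + 24/1 = 87.4886.

87.489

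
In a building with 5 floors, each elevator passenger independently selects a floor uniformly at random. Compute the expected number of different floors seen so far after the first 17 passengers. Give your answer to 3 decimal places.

For each floor, P(seen in 17 passengers) = 1 - (4/5)^17 = 0.9775.
By linearity of expectation, E[distinct seen] = 5·(1 - (4/5)^17) = 4.8874.

4.887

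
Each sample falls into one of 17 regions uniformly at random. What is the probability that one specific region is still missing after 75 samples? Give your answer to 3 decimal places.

0.011

Each sample misses the fixed region with probability (17-1)/17 = 16/17, independently.
P(still missing after 75) = (16/17)^75 = 0.0106.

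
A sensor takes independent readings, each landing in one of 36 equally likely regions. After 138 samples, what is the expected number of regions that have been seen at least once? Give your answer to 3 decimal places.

For each region, P(seen in 138 samples) = 1 - (35/36)^138 = 0.9795.
By linearity of expectation, E[distinct seen] = 36·(1 - (35/36)^138) = 35.2622.

35.262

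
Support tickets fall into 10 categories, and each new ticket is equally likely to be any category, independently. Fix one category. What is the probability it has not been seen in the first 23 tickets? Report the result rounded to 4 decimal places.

0.0886

On each ticket the fixed category fails to appear with probability 9/10.
P(still missing after 23) = (9/10)^23 = 0.08863.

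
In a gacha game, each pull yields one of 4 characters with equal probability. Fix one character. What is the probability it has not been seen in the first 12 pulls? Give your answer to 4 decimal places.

On each pull the fixed character fails to appear with probability 3/4.
P(still missing after 12) = (3/4)^12 = 0.03168.

0.0317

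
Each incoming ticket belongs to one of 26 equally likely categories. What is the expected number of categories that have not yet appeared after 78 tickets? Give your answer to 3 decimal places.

1.220

For each category, P(unseen after 78) = (25/26)^78 = 0.0469.
By linearity of expectation, E[unseen] = 26·(25/26)^78 = 1.2200.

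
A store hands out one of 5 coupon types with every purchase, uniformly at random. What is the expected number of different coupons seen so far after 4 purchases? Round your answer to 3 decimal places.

2.952

For each coupon, P(seen in 4 purchases) = 1 - (4/5)^4 = 0.5904.
By linearity of expectation, E[distinct seen] = 5·(1 - (4/5)^4) = 2.9520.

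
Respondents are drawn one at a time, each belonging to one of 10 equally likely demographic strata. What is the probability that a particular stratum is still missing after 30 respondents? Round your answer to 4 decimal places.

0.0424

Each respondent misses the fixed stratum with probability (10-1)/10 = 9/10, independently.
P(still missing after 30) = (9/10)^30 = 0.04239.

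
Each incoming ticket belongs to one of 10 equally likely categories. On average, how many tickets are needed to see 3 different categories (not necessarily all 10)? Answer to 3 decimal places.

With k distinct categories already seen, the next new one arrives after an expected 10/(10-k) tickets.
Sum over k = 0,...,2: E = 10/10 + 10/9 + 10/8 = 3.3611.

3.361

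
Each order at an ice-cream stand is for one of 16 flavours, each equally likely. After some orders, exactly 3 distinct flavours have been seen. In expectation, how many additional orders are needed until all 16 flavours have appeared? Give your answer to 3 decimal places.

From k distinct to k+1 distinct takes on average 16/(16-k) orders.
Sum over k = 3,...,15: E = 16/13 + 16/12 + 16/11 + ... + 16/2 + 16/1 = 50.8821.

50.882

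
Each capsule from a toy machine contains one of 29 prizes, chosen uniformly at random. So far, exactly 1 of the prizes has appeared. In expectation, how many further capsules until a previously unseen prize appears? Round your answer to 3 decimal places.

The number of capsules until the next new prize is geometric with success probability 28/29, so its mean is 29/28.
E = 29/28 = 1.0357.

1.036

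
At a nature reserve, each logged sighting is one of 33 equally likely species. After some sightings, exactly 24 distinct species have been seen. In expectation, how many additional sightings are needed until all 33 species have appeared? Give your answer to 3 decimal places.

93.356

The wait to go from k to k+1 distinct species is geometric with mean 33/(33-k).
Sum over k = 24,...,32: E = 33/9 + 33/8 + 33/7 + ... + 33/2 + 33/1 = 93.3560.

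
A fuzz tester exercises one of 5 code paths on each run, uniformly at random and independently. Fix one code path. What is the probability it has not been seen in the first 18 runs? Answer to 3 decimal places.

Each run misses the fixed code path with probability (5-1)/5 = 4/5, independently.
P(still missing after 18) = (4/5)^18 = 0.0180.

0.018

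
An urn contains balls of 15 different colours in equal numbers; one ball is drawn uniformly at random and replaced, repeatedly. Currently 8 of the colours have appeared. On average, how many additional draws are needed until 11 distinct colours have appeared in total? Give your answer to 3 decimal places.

From k distinct to k+1 distinct takes on average 15/(15-k) draws.
Sum over k = 8,...,10: E = 15/7 + 15/6 + 15/5 = 7.6429.

7.643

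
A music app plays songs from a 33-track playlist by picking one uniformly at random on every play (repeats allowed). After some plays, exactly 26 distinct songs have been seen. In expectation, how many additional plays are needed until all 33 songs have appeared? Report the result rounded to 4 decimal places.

The wait to go from k to k+1 distinct songs is geometric with mean 33/(33-k).
Sum over k = 26,...,32: E = 33/7 + 33/6 + 33/5 + ... + 33/2 + 33/1 = 85.56429.

85.5643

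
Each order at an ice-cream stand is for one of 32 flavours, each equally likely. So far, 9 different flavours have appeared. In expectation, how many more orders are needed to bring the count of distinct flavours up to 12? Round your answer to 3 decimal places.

With k distinct flavours already seen, the next new one takes an expected 32/(32-k) orders.
Sum over k = 9,...,11: E = 32/23 + 32/22 + 32/21 = 4.3697.

4.370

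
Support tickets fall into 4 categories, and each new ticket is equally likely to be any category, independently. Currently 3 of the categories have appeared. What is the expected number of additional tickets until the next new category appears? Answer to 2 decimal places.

The number of tickets until the next new category is geometric with success probability 1/4, so its mean is 4/1.
E = 4/1 = 4.000.

4.00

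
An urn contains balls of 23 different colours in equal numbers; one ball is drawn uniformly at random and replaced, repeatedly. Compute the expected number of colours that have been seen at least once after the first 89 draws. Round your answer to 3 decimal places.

22.560

For each colour, P(seen in 89 draws) = 1 - (22/23)^89 = 0.9809.
By linearity of expectation, E[distinct seen] = 23·(1 - (22/23)^89) = 22.5599.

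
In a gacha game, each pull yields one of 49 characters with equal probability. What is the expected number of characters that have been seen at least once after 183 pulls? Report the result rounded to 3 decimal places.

For each character, P(seen in 183 pulls) = 1 - (48/49)^183 = 0.9770.
By linearity of expectation, E[distinct seen] = 49·(1 - (48/49)^183) = 47.8742.

47.874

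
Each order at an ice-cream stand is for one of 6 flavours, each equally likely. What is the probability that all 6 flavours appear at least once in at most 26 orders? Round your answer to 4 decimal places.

By inclusion–exclusion over which flavours are missing,
P(all seen) = Σ_{j=0}^{6} (-1)^j C(6,j)((6-j)/6)^26
= 1.00000 - 0.05241 + 0.00040 - 0.00000 + 0.00000 - 0.00000 + 0.00000
= 0.94798.

0.9480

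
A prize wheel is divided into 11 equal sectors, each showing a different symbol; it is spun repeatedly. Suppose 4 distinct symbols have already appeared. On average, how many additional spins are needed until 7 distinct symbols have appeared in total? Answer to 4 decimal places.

5.6048

From k distinct to k+1 distinct takes on average 11/(11-k) spins.
Sum over k = 4,...,6: E = 11/7 + 11/6 + 11/5 = 5.60476.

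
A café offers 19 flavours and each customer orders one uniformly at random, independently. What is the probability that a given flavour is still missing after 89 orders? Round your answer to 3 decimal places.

Each order misses the fixed flavour with probability (19-1)/19 = 18/19, independently.
P(still missing after 89) = (18/19)^89 = 0.0081.

0.008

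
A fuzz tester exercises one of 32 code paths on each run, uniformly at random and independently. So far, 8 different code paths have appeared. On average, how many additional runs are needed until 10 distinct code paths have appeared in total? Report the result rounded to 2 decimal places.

2.72

The wait to go from k to k+1 distinct code paths is geometric with mean 32/(32-k).
Sum over k = 8,...,9: E = 32/24 + 32/23 = 2.725.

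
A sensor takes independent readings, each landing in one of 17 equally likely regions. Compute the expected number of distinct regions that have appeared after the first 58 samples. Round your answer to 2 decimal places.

16.49

For each region, P(seen in 58 samples) = 1 - (16/17)^58 = 0.970.
By linearity of expectation, E[distinct seen] = 17·(1 - (16/17)^58) = 16.495.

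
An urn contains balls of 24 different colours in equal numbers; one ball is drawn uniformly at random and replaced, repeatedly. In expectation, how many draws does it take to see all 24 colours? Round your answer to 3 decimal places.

The wait to go from k to k+1 distinct colours is geometric with mean 24/(24-k).
E[T] = 24/24 + 24/23 + 24/22 + ... + 24/2 + 24/1 = 24·H_{24}.
H_{24} = 3.7760, so E[T] = 90.6230.

90.623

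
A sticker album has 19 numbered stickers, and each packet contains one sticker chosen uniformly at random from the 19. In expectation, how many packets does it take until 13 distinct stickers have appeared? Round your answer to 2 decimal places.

Going from k to k+1 distinct takes a geometric number of packets with mean 19/(19-k).
Sum over k = 0,...,12: E = 19/19 + 19/18 + 19/17 + ... + 19/8 + 19/7 = 20.857.

20.86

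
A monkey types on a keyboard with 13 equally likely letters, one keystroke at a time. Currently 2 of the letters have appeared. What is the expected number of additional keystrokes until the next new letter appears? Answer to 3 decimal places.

1.182

The number of keystrokes until the next new letter is geometric with success probability 11/13, so its mean is 13/11.
E = 13/11 = 1.1818.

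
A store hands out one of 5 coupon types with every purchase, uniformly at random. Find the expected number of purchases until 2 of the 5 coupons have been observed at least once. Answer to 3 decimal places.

Going from k to k+1 distinct takes a geometric number of purchases with mean 5/(5-k).
Sum over k = 0,...,1: E = 5/5 + 5/4 = 2.2500.

2.250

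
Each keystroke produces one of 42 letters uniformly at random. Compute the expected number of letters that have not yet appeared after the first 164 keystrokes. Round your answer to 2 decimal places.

For each letter, P(unseen after 164) = (41/42)^164 = 0.019.
By linearity of expectation, E[unseen] = 42·(41/42)^164 = 0.807.

0.81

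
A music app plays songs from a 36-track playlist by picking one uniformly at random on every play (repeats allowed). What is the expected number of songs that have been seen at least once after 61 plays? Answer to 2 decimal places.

29.54

For each song, P(seen in 61 plays) = 1 - (35/36)^61 = 0.821.
By linearity of expectation, E[distinct seen] = 36·(1 - (35/36)^61) = 29.543.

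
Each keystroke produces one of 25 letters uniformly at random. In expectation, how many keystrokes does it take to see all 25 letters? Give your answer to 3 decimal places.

95.399

The wait to go from k to k+1 distinct letters is geometric with mean 25/(25-k).
E[T] = 25/25 + 25/24 + 25/23 + ... + 25/2 + 25/1 = 25·H_{25}.
H_{25} = 3.8160, so E[T] = 95.3990.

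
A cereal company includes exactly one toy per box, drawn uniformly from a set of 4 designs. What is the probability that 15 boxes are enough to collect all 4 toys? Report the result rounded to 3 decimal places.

Let A_i be the event that toy i is missing after 15 boxes. By inclusion–exclusion on the A_i,
P(all seen) = Σ_{j=0}^{4} (-1)^j C(4,j)((4-j)/4)^15
= 1.0000 - 0.0535 + 0.0002 - 0.0000 + 0.0000
= 0.9467.

0.947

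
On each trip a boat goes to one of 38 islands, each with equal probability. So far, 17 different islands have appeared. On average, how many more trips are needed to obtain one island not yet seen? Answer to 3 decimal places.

Each trip yields a new island with probability (38-17)/38 = 21/38, so the wait is geometric with mean 38/21.
E = 38/21 = 1.8095.

1.810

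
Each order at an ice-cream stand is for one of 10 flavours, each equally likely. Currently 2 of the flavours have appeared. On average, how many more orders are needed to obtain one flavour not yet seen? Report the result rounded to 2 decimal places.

1.25

Each order yields a new flavour with probability (10-2)/10 = 8/10, so the wait is geometric with mean 10/8.
E = 10/8 = 1.250.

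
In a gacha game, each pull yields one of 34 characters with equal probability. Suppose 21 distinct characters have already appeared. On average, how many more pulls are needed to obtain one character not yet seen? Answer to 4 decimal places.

2.6154

The number of pulls until the next new character is geometric with success probability 13/34, so its mean is 34/13.
E = 34/13 = 2.61538.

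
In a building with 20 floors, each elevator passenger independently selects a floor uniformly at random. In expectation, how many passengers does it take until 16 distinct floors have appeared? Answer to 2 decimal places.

30.29

Going from k to k+1 distinct takes a geometric number of passengers with mean 20/(20-k).
Sum over k = 0,...,15: E = 20/20 + 20/19 + 20/18 + ... + 20/6 + 20/5 = 30.288.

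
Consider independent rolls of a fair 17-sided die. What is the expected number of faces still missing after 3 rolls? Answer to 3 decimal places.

14.173

For each face, P(unseen after 3) = (16/17)^3 = 0.8337.
By linearity of expectation, E[unseen] = 17·(16/17)^3 = 14.1730.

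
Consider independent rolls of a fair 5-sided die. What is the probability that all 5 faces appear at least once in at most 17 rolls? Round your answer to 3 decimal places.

0.889

Let A_i be the event that face i is missing after 17 rolls. By inclusion–exclusion on the A_i,
P(all seen) = Σ_{j=0}^{5} (-1)^j C(5,j)((5-j)/5)^17
= 1.0000 - 0.1126 + 0.0017 - 0.0000 + 0.0000 - 0.0000
= 0.8891.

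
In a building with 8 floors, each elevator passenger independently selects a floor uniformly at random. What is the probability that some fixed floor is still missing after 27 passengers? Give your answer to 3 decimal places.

0.027

Each passenger misses the fixed floor with probability (8-1)/8 = 7/8, independently.
P(still missing after 27) = (7/8)^27 = 0.0272.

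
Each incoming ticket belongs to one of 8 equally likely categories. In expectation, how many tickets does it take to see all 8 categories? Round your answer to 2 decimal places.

Split into phases: going from k distinct to k+1 distinct takes on average 8/(8-k) tickets.
E[T] = 8/8 + 8/7 + 8/6 + ... + 8/2 + 8/1 = 8·H_{8}.
H_{8} = 2.718, so E[T] = 21.743.

21.74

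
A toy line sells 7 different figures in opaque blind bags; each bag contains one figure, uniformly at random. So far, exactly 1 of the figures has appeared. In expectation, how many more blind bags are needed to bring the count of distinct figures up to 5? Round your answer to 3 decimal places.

6.650

The wait to go from k to k+1 distinct figures is geometric with mean 7/(7-k).
Sum over k = 1,...,4: E = 7/6 + 7/5 + 7/4 + 7/3 = 6.6500.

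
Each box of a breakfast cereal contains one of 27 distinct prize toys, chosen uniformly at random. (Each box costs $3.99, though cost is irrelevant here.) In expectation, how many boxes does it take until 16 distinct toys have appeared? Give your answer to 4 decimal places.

With k distinct toys already seen, the next new one arrives after an expected 27/(27-k) boxes.
Sum over k = 0,...,15: E = 27/27 + 27/26 + 27/25 + ... + 27/13 + 27/12 = 23.53264.

23.5326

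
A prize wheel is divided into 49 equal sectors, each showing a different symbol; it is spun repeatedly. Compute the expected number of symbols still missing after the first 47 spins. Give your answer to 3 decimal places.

18.592

For each symbol, P(unseen after 47) = (48/49)^47 = 0.3794.
By linearity of expectation, E[unseen] = 49·(48/49)^47 = 18.5917.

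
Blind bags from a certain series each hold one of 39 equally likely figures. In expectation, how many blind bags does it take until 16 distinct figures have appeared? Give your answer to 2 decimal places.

With k distinct figures already seen, the next new one arrives after an expected 39/(39-k) blind bags.
Sum over k = 0,...,15: E = 39/39 + 39/38 + 39/37 + ... + 39/25 + 39/24 = 20.251.

20.25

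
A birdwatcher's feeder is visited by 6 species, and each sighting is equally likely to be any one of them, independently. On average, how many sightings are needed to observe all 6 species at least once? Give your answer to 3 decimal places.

14.700

The wait to go from k to k+1 distinct species is geometric with mean 6/(6-k).
E[T] = 6/6 + 6/5 + 6/4 + 6/3 + 6/2 + 6/1 = 6·H_{6}.
H_{6} = 2.4500, so E[T] = 14.7000.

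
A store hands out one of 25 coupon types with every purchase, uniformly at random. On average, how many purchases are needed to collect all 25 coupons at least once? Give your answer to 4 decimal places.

95.3990

The wait to go from k to k+1 distinct coupons is geometric with mean 25/(25-k).
E[T] = 25/25 + 25/24 + 25/23 + ... + 25/2 + 25/1 = 25·H_{25}.
H_{25} = 3.81596, so E[T] = 95.39895.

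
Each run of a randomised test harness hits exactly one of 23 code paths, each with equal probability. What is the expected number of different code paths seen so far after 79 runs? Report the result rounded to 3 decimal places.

For each code path, P(seen in 79 runs) = 1 - (22/23)^79 = 0.9702.
By linearity of expectation, E[distinct seen] = 23·(1 - (22/23)^79) = 22.3135.

22.314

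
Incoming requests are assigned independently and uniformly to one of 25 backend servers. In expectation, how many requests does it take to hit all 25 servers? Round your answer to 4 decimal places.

95.3990

Split into phases: going from k distinct to k+1 distinct takes on average 25/(25-k) requests.
E[T] = 25/25 + 25/24 + 25/23 + ... + 25/2 + 25/1 = 25·H_{25}.
H_{25} = 3.81596, so E[T] = 95.39895.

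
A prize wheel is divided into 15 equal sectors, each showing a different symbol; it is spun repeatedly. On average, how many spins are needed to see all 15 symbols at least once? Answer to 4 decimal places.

Split into phases: going from k distinct to k+1 distinct takes on average 15/(15-k) spins.
E[T] = 15/15 + 15/14 + 15/13 + ... + 15/2 + 15/1 = 15·H_{15}.
H_{15} = 3.31823, so E[T] = 49.77343.

49.7734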